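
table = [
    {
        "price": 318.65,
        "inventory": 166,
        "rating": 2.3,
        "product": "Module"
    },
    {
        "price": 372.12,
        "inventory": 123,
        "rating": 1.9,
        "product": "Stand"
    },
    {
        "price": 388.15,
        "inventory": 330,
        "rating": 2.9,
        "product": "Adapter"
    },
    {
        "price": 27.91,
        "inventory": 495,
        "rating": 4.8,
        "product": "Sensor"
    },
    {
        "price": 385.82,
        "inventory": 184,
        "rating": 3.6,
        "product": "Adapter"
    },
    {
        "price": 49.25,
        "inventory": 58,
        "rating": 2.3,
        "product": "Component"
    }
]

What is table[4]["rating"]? 3.6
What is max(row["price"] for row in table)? 388.15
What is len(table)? 6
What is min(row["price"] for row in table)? 27.91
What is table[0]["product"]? "Module"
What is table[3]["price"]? 27.91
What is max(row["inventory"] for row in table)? 495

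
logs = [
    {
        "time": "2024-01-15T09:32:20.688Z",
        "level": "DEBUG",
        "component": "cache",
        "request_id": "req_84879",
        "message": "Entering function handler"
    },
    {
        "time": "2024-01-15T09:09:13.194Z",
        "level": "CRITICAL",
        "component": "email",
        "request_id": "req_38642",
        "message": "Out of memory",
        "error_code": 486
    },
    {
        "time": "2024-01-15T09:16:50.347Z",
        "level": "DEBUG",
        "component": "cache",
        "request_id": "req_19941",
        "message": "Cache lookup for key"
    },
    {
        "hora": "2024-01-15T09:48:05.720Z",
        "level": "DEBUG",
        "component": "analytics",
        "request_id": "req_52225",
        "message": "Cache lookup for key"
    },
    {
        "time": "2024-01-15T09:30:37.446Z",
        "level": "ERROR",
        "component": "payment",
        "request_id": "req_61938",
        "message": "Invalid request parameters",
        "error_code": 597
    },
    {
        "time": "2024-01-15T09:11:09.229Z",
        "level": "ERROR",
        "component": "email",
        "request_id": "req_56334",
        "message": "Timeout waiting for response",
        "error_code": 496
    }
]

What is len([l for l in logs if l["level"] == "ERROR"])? 2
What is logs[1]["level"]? "CRITICAL"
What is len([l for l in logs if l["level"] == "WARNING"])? 0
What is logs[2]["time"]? "2024-01-15T09:16:50.347Z"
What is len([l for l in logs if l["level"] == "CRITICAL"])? 1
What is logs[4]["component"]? "payment"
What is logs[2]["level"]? "DEBUG"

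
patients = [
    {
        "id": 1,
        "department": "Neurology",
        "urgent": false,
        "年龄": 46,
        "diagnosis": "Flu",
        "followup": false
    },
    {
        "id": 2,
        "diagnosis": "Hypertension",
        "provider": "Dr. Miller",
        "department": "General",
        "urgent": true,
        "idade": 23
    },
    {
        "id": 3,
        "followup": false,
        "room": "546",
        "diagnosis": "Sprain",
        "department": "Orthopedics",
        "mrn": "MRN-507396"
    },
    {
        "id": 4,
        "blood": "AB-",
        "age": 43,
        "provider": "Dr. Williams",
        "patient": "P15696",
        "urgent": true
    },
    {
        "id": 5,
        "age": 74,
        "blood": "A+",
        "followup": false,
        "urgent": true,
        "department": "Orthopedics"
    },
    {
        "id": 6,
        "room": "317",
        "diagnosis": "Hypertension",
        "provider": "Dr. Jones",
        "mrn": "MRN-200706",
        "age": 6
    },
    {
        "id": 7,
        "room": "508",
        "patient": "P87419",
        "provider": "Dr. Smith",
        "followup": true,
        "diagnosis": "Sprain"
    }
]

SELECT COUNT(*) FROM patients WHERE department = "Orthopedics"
2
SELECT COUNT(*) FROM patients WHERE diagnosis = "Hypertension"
2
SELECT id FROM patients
[1, 2, 3, 4, 5, 6, 7]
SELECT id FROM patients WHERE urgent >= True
[2, 4, 5]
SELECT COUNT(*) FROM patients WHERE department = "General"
1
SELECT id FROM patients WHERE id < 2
[1]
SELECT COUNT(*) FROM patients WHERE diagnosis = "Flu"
1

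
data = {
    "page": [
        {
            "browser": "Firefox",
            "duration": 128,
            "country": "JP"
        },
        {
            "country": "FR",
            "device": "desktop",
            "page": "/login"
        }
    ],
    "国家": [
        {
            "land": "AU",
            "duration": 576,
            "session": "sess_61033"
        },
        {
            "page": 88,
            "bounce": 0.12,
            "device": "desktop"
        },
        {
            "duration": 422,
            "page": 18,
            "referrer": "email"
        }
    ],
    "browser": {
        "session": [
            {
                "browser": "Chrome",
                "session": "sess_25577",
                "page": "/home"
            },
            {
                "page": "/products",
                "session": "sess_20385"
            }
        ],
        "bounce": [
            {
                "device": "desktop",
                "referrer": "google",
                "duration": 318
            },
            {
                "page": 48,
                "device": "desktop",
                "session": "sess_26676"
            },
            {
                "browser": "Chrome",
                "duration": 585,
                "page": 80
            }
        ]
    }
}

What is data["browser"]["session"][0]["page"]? "/home"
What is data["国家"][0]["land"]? "AU"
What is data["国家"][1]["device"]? "desktop"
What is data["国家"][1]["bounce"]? 0.12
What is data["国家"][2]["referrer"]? "email"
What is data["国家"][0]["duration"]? 576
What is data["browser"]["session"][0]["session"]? "sess_25577"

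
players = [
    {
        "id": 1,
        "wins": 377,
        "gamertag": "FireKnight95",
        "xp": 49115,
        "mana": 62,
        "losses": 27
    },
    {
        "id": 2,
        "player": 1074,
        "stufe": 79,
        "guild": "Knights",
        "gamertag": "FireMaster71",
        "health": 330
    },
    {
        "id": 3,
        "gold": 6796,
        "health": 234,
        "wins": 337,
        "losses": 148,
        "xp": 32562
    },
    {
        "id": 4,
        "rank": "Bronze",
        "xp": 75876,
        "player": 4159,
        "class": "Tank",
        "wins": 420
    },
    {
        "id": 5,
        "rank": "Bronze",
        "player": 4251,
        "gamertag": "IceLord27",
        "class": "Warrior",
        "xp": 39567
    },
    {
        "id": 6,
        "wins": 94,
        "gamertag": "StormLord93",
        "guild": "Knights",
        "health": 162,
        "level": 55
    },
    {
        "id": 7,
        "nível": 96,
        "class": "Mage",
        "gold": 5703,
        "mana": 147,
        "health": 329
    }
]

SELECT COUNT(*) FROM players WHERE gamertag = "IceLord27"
1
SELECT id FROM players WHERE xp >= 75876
[4]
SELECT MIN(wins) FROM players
94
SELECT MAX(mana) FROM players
147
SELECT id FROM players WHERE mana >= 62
[1, 7]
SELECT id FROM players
[1, 2, 3, 4, 5, 6, 7]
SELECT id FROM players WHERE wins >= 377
[1, 4]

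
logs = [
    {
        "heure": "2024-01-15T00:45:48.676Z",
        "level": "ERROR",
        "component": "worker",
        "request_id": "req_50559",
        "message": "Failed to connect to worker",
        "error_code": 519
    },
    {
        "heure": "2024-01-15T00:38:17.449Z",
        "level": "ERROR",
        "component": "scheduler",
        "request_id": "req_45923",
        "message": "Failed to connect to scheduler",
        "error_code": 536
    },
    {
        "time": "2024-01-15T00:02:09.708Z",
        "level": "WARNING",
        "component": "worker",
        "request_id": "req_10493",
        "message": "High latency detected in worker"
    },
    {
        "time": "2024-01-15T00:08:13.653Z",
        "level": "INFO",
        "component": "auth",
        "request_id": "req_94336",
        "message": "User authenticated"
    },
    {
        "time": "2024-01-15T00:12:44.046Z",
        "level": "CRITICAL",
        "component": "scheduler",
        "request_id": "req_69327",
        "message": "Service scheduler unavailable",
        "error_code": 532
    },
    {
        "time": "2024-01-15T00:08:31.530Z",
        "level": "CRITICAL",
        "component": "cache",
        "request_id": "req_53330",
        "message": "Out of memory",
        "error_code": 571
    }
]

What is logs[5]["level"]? "CRITICAL"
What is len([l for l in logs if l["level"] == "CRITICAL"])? 2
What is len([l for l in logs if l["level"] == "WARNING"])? 1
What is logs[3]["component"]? "auth"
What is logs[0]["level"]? "ERROR"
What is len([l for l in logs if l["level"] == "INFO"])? 1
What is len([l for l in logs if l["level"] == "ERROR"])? 2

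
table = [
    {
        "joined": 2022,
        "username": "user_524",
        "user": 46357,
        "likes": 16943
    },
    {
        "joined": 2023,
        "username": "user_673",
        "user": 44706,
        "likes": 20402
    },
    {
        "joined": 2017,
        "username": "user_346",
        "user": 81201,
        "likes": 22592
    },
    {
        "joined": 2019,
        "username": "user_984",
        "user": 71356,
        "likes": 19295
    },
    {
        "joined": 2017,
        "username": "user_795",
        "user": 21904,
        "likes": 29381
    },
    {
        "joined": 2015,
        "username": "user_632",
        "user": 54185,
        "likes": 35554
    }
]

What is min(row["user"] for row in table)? 21904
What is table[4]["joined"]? 2017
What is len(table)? 6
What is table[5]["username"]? "user_632"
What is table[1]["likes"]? 20402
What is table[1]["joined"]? 2023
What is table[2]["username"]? "user_346"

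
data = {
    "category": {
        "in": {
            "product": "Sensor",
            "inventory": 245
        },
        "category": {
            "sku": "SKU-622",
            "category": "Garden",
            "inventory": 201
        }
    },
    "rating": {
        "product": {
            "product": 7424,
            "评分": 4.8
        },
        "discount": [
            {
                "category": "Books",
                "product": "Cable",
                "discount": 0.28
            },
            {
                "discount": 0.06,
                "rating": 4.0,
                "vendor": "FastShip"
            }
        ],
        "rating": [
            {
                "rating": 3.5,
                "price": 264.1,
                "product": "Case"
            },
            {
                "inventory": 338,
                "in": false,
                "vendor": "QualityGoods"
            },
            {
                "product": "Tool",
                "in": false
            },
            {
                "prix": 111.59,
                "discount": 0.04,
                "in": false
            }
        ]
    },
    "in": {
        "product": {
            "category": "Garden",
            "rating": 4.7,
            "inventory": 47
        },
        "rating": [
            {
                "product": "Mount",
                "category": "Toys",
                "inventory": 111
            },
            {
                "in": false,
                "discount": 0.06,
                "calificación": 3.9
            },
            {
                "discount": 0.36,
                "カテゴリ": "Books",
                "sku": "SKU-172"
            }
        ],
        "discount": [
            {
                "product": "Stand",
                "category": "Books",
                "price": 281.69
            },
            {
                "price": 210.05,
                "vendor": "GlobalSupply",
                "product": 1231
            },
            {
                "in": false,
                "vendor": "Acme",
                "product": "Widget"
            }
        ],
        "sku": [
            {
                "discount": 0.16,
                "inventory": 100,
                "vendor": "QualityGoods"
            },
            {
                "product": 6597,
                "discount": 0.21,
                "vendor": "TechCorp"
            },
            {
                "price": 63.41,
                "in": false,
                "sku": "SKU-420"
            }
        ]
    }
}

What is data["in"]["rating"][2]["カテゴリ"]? "Books"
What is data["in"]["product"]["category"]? "Garden"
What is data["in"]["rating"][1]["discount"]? 0.06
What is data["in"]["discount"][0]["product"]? "Stand"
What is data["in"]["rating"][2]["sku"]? "SKU-172"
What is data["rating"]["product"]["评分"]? 4.8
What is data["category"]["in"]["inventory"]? 245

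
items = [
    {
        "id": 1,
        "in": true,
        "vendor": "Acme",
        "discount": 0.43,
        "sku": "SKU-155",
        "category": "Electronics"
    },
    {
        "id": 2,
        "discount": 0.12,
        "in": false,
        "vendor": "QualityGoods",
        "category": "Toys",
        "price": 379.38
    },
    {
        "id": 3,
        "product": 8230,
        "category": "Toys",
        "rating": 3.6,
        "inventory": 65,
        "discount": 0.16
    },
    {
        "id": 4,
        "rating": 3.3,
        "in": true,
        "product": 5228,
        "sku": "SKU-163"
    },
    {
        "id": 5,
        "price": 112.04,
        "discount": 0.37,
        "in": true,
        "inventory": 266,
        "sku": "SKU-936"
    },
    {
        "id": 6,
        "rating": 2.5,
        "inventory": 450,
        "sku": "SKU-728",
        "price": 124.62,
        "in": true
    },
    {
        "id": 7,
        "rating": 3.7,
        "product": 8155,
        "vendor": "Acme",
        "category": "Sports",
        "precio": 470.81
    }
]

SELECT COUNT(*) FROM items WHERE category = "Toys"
2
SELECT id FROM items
[1, 2, 3, 4, 5, 6, 7]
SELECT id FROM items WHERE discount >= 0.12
[1, 2, 3, 5]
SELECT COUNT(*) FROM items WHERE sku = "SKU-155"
1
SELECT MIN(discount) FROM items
0.12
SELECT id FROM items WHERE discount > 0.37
[1]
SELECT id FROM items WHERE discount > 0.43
[]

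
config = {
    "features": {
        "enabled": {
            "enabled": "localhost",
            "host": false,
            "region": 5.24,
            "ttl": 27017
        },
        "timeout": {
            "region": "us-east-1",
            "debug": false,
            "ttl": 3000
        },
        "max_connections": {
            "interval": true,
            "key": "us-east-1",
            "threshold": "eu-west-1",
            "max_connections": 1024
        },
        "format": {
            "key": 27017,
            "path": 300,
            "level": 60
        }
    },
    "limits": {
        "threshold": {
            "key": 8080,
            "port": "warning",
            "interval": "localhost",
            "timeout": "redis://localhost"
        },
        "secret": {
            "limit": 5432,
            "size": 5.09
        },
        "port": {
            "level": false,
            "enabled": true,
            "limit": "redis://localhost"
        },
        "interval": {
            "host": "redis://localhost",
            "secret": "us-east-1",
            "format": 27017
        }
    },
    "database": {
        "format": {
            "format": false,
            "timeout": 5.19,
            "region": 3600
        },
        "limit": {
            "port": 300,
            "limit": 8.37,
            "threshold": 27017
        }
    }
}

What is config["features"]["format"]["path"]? 300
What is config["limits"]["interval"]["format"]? 27017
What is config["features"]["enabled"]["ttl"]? 27017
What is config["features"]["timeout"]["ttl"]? 3000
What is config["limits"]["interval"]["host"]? "redis://localhost"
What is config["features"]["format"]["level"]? 60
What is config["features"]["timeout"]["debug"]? False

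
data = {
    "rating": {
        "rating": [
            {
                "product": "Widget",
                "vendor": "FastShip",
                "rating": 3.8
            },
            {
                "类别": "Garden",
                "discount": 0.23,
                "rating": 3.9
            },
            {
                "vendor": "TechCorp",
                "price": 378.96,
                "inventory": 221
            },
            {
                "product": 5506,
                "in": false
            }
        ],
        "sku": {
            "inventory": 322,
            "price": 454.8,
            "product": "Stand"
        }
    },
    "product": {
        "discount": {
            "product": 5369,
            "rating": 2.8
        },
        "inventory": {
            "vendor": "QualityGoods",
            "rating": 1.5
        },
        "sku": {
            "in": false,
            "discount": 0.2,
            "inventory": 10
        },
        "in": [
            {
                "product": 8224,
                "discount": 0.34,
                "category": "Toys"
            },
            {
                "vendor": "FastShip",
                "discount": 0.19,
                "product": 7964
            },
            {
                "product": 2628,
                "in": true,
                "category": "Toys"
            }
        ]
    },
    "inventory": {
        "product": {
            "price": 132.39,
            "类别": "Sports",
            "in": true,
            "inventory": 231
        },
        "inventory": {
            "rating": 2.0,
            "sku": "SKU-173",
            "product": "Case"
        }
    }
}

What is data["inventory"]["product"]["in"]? True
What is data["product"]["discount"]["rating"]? 2.8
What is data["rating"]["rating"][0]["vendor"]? "FastShip"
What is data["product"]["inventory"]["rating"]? 1.5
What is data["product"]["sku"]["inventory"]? 10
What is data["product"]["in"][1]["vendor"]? "FastShip"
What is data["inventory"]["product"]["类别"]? "Sports"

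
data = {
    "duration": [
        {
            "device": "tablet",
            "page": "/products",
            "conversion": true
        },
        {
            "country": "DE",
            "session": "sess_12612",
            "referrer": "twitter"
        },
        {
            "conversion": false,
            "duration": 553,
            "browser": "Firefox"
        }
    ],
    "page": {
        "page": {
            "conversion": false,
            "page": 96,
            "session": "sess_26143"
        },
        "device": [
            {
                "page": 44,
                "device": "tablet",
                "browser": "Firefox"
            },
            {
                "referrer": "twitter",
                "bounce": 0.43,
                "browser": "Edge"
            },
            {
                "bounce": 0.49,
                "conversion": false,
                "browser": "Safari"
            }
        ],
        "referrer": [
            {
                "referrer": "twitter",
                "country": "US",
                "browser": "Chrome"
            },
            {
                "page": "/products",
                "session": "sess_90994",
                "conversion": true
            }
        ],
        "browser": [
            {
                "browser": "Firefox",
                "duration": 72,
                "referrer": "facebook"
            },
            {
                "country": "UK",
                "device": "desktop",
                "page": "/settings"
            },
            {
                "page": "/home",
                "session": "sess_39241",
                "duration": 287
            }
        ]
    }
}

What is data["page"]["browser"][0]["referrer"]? "facebook"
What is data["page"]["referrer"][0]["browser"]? "Chrome"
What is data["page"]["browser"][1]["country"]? "UK"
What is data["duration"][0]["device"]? "tablet"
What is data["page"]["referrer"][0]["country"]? "US"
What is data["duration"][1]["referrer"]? "twitter"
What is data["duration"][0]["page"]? "/products"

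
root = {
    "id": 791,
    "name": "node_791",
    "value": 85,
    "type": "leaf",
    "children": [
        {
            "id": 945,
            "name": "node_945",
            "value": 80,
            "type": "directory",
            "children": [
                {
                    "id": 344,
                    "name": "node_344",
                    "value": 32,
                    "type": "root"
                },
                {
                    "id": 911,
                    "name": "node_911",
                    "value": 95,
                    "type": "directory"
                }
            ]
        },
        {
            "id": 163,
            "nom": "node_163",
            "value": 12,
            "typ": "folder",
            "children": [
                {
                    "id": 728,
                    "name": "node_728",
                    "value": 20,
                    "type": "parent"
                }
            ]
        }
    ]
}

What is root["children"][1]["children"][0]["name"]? "node_728"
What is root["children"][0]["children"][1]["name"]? "node_911"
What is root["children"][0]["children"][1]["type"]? "directory"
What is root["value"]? 85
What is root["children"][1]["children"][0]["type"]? "parent"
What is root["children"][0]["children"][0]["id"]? 344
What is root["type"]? "leaf"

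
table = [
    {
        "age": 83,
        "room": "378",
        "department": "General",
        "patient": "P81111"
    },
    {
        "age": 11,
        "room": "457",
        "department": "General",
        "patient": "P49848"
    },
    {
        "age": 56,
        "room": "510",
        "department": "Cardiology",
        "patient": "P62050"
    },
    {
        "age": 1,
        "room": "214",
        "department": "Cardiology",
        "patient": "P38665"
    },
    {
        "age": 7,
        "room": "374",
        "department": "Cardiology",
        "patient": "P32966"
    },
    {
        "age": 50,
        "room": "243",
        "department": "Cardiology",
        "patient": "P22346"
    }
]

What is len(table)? 6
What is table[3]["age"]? 1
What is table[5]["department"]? "Cardiology"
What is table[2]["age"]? 56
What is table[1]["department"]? "General"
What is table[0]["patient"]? "P81111"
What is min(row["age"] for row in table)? 1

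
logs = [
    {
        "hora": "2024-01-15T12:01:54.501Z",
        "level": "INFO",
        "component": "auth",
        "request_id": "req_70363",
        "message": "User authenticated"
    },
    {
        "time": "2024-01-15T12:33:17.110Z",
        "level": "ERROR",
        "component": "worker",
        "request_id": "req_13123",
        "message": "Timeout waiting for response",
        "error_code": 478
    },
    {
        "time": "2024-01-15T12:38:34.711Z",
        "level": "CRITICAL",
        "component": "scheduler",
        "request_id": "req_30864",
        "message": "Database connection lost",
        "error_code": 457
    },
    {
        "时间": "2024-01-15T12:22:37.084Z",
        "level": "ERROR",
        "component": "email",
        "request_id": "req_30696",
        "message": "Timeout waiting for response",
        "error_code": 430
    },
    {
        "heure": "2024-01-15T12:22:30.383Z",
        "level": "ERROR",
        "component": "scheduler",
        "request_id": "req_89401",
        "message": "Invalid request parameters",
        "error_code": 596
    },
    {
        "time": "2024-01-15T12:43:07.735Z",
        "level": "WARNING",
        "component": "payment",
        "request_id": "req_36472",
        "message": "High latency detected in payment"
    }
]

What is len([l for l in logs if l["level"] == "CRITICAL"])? 1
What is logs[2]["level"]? "CRITICAL"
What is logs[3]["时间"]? "2024-01-15T12:22:37.084Z"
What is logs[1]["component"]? "worker"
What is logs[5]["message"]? "High latency detected in payment"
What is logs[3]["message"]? "Timeout waiting for response"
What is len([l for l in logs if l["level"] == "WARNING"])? 1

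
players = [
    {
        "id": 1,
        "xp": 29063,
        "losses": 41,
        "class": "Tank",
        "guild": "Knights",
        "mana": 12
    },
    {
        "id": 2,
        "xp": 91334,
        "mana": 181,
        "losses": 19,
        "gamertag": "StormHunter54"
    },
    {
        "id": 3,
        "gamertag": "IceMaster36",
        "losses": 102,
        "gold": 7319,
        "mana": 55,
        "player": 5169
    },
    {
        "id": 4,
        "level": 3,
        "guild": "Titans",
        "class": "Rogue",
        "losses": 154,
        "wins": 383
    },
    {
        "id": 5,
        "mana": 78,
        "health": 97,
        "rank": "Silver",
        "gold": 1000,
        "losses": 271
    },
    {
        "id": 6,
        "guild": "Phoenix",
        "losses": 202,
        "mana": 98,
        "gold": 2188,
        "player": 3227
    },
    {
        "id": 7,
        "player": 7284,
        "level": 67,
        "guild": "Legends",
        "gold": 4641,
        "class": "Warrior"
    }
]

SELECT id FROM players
[1, 2, 3, 4, 5, 6, 7]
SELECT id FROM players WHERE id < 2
[1]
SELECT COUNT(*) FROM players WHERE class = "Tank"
1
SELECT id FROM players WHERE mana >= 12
[1, 2, 3, 5, 6]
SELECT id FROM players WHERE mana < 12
[]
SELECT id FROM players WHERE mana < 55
[1]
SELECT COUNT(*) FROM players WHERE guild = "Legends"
1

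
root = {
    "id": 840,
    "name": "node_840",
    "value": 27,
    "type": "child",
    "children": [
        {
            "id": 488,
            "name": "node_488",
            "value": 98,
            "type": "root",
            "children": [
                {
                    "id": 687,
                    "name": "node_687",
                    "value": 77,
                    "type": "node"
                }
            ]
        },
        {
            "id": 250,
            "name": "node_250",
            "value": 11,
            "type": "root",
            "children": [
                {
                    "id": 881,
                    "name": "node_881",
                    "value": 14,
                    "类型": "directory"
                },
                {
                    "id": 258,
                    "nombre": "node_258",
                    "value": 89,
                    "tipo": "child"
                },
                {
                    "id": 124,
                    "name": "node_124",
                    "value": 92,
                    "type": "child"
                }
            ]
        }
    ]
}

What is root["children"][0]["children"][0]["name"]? "node_687"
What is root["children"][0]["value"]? 98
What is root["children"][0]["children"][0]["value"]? 77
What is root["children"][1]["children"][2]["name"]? "node_124"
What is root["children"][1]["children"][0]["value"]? 14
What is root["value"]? 27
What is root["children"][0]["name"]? "node_488"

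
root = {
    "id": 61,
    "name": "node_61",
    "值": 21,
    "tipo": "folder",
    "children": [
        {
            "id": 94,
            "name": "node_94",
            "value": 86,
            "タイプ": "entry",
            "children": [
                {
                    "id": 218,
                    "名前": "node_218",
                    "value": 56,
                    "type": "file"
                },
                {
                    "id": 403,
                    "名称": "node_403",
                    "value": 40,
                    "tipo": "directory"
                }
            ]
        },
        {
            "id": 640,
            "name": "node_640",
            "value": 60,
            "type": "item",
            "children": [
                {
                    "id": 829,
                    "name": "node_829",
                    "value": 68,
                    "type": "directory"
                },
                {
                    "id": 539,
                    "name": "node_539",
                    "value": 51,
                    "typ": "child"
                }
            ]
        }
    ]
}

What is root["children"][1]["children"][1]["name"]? "node_539"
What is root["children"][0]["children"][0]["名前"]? "node_218"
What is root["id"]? 61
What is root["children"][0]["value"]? 86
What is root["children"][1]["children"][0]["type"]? "directory"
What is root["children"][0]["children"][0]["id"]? 218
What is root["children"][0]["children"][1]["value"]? 40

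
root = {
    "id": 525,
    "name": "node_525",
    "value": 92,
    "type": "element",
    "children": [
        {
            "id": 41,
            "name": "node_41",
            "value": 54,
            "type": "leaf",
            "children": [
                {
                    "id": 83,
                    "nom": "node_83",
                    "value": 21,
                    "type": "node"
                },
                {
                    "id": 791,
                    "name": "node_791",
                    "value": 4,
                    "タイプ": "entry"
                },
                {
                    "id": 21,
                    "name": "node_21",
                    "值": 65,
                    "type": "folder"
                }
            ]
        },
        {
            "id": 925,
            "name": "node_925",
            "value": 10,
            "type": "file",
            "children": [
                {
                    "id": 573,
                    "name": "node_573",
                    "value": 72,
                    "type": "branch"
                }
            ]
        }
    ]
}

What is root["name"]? "node_525"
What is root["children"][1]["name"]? "node_925"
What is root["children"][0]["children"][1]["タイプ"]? "entry"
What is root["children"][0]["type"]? "leaf"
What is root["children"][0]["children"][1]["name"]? "node_791"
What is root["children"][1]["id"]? 925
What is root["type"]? "element"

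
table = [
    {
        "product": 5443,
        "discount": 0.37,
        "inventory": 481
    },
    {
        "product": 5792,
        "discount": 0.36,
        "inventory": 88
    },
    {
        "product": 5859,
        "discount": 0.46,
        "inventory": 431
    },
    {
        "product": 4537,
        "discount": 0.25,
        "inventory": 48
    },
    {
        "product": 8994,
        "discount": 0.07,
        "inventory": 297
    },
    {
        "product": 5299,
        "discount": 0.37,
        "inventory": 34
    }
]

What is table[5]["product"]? 5299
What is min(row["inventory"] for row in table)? 34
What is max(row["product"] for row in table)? 8994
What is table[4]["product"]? 8994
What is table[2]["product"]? 5859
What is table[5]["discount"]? 0.37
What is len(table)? 6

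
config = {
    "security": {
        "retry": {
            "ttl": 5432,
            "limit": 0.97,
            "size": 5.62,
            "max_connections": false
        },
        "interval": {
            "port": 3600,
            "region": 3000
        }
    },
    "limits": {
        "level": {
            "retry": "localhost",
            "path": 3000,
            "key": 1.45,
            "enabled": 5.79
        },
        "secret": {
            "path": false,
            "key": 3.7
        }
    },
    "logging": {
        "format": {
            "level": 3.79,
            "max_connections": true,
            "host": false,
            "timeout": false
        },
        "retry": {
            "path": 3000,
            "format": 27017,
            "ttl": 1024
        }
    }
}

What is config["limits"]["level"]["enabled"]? 5.79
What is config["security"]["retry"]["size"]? 5.62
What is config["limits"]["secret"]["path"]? False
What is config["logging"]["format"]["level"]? 3.79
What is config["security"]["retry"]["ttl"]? 5432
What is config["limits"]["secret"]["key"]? 3.7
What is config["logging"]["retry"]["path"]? 3000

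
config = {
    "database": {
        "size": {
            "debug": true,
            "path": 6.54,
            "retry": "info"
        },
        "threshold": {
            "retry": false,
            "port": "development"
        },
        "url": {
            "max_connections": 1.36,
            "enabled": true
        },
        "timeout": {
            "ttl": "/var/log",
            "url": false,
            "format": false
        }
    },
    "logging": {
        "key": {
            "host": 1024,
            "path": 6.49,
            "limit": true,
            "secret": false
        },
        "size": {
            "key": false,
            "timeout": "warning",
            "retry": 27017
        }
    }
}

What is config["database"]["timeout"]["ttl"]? "/var/log"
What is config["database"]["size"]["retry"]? "info"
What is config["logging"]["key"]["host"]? 1024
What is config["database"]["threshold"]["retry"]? False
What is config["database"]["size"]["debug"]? True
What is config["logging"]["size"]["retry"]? 27017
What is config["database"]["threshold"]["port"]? "development"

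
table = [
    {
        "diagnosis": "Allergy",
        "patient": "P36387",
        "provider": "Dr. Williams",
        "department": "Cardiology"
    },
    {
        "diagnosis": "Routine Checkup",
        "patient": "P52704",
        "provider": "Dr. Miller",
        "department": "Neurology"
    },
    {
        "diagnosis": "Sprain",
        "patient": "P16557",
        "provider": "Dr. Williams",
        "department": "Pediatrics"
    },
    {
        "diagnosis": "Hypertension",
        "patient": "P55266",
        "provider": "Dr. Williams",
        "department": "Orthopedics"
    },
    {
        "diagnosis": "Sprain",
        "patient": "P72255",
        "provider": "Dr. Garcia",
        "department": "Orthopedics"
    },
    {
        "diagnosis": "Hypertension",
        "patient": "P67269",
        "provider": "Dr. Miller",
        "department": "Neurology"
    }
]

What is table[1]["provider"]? "Dr. Miller"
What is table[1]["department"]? "Neurology"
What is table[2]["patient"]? "P16557"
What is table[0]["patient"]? "P36387"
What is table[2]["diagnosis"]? "Sprain"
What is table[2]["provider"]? "Dr. Williams"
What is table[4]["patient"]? "P72255"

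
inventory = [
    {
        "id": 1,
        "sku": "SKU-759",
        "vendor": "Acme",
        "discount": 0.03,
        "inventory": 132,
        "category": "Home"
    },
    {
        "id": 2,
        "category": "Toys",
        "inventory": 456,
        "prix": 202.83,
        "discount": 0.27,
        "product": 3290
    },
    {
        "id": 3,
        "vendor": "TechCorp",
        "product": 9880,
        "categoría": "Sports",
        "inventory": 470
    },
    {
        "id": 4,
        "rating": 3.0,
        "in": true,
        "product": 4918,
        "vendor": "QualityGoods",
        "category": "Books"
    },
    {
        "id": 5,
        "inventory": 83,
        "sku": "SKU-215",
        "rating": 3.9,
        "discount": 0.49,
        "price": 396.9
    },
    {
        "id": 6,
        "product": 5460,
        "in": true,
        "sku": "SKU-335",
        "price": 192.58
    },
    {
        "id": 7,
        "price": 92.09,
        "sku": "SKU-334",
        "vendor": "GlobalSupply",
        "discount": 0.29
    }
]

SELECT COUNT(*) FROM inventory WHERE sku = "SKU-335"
1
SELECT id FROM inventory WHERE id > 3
[4, 5, 6, 7]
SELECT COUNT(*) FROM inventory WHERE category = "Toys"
1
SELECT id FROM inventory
[1, 2, 3, 4, 5, 6, 7]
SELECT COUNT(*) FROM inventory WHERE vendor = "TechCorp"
1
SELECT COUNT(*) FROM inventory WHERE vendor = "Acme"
1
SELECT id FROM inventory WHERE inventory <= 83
[5]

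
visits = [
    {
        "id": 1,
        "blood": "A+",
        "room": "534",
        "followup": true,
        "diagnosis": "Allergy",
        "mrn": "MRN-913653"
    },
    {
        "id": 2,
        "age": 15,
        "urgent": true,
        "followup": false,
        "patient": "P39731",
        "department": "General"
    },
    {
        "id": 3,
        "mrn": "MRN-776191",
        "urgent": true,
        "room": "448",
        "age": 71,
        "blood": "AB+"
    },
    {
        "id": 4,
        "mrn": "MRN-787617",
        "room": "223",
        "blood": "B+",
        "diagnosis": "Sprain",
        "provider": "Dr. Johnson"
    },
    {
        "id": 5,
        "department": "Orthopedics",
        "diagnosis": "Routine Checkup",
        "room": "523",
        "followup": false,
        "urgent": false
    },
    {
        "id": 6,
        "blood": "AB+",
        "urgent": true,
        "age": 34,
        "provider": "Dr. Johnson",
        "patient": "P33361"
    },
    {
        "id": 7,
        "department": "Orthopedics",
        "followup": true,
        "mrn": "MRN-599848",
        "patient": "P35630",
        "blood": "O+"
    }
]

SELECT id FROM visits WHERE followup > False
[1, 7]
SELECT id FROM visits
[1, 2, 3, 4, 5, 6, 7]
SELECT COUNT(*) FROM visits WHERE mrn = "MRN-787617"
1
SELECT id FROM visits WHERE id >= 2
[2, 3, 4, 5, 6, 7]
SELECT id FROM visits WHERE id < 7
[1, 2, 3, 4, 5, 6]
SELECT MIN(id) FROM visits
1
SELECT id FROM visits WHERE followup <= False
[2, 5]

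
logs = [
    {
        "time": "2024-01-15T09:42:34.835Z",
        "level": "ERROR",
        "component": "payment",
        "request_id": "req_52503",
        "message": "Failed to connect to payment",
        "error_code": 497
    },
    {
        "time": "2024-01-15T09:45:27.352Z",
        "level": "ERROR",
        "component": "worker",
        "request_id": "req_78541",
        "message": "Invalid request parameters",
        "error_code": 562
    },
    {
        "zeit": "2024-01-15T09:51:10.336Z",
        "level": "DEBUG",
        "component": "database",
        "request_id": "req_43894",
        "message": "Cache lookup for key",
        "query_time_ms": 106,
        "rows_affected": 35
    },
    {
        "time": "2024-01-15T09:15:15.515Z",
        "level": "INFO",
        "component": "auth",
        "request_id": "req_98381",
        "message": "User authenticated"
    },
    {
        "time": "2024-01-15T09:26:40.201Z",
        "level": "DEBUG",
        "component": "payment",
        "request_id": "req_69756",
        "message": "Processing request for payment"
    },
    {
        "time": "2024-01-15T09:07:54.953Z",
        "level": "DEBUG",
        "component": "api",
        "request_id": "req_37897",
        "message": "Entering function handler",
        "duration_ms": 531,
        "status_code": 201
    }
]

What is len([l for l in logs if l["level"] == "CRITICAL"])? 0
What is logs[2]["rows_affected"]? 35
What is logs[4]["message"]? "Processing request for payment"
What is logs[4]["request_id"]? "req_69756"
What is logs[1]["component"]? "worker"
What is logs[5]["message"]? "Entering function handler"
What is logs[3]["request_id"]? "req_98381"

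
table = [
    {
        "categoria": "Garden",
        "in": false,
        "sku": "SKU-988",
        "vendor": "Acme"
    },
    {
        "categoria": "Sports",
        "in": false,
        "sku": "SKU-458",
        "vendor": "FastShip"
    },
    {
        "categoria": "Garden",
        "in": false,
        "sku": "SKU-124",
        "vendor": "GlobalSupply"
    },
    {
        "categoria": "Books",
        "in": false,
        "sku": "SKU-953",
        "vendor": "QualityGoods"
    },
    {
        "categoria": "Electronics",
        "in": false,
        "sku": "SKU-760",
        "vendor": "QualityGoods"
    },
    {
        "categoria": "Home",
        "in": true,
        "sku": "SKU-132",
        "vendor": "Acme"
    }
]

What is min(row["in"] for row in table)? False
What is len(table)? 6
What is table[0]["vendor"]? "Acme"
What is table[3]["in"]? False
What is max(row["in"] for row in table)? True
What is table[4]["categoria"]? "Electronics"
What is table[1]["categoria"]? "Sports"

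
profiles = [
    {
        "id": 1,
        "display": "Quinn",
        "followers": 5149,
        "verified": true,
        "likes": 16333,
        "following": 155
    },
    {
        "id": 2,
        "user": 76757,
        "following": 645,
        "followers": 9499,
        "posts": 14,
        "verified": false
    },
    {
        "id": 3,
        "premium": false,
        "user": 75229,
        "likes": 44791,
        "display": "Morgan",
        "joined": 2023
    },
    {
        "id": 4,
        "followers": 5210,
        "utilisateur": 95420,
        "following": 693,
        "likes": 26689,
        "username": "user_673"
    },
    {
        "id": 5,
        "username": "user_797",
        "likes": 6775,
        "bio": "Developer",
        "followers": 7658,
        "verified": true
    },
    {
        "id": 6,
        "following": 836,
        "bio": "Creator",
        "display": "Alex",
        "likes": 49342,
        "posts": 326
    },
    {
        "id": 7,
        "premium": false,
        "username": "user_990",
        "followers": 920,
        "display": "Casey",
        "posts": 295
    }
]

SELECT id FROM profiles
[1, 2, 3, 4, 5, 6, 7]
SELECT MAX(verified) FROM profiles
True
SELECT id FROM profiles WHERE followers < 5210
[1, 7]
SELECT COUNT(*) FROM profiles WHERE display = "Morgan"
1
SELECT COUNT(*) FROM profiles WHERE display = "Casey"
1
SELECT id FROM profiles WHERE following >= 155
[1, 2, 4, 6]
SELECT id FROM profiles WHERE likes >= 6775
[1, 3, 4, 5, 6]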